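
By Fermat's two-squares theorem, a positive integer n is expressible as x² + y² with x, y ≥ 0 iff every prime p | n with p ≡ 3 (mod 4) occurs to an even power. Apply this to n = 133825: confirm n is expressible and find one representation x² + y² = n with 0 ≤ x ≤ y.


Step 1: Factor n = 133825 = 5^2 · 53 · 101.
Step 2: Check the mod-4 condition on each prime factor: 5 ≡ 1 (mod 4), exponent 2; 53 ≡ 1 (mod 4), exponent 1; 101 ≡ 1 (mod 4), exponent 1.
All primes ≡ 3 (mod 4) appear to even exponent (or don't appear), so by the two-squares theorem n IS expressible as a sum of two squares.
Step 3: Build a representation. Group n = k² · m with k = 5 and m = 53 · 101 = 5353 (a product of primes ≡ 1 (mod 4)); a representation of m scales to one of n via (k·x)² + (k·y)² = k²(x² + y²). Each prime p ≡ 1 (mod 4) is itself a sum of two squares; find a² by testing p − a² for a perfect square:
  53: 53 − 1² = 52, 53 − 2² = 49 = 7² ⇒ 53 = 2² + 7².
  101: 101 − 1² = 100 = 10² ⇒ 101 = 1² + 10².
  Combine using the Brahmagupta–Fibonacci identity (a² + b²)(c² + d²) = (ac − bd)² + (ad + bc)² = (ac + bd)² + (ad − bc)²:
  53 · 101 = 5353: from (2² + 7²)(1² + 10²), take (2·1 − 7·10, 2·10 + 7·1) = (2 − 70, 20 + 7) = (-68, 27); dropping signs (only squares matter) gives (68, 27); check 68² + 27² = 4624 + 729 = 5353 ✓.
  Scale by k = 5: (5·68, 5·27) = (340, 135).
Step 4: Order so x ≤ y and verify: 135² + 340² = 18225 + 115600 = 133825 = n. ✓

n = 133825 = 135² + 340² (one valid representation with x ≤ y).


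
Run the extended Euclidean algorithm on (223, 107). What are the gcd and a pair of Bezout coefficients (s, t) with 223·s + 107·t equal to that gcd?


Euclidean algorithm on (223, 107) — divide until remainder is 0:
  223 = 2 · 107 + 9
  107 = 11 · 9 + 8
  9 = 1 · 8 + 1
  8 = 8 · 1 + 0
gcd(223, 107) = 1.
Track Bezout coefficients alongside the remainders: start with r₀ = 223 = a·1 + b·0 (s = 1, t = 0) and r₁ = 107 = a·0 + b·1 (s = 0, t = 1); each new remainder r_{k+1} = r_{k-1} − q_k·r_k inherits s_{k+1} = s_{k-1} − q_k·s_k, t_{k+1} = t_{k-1} − q_k·t_k, so r_k = a·s_k + b·t_k at every step:
  q = 2: r = 9, s = 1 − 2·0 = 1, t = 0 − 2·1 = -2  (check: 223·1 + 107·(-2) = 9)
  q = 11: r = 8, s = 0 − 11·1 = -11, t = 1 − 11·(-2) = 23  (check: 223·(-11) + 107·23 = 8)
  q = 1: r = 1, s = 1 − 1·(-11) = 12, t = -2 − 1·23 = -25  (check: 223·12 + 107·(-25) = 1)
The row with r = 1 (the gcd) gives the Bezout coefficients s = 12, t = -25.
Result: 223 · (12) + 107 · (-25) = 1.

gcd(223, 107) = 1; s = 12, t = -25 (check: 223·12 + 107·(-25) = 1).


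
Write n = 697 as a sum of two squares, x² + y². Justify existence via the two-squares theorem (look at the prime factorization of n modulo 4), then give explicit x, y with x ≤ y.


Step 1: Factor n = 697 = 17 · 41.
Step 2: Check the mod-4 condition on each prime factor: 17 ≡ 1 (mod 4), exponent 1; 41 ≡ 1 (mod 4), exponent 1.
All primes ≡ 3 (mod 4) appear to even exponent (or don't appear), so by the two-squares theorem n IS expressible as a sum of two squares.
Step 3: Build a representation. Here n = 17 · 41 is a product of primes ≡ 1 (mod 4). Each prime p ≡ 1 (mod 4) is itself a sum of two squares; find a² by testing p − a² for a perfect square:
  17: 17 − 1² = 16 = 4² ⇒ 17 = 1² + 4².
  41: 41 − 1² = 40, 41 − 2² = 37, 41 − 3² = 32, 41 − 4² = 25 = 5² ⇒ 41 = 4² + 5².
  Combine using the Brahmagupta–Fibonacci identity (a² + b²)(c² + d²) = (ac − bd)² + (ad + bc)² = (ac + bd)² + (ad − bc)²:
  17 · 41 = 697: from (1² + 4²)(4² + 5²), take (1·4 − 4·5, 1·5 + 4·4) = (4 − 20, 5 + 16) = (-16, 21); dropping signs (only squares matter) gives (16, 21); check 16² + 21² = 256 + 441 = 697 ✓.
Step 4: Order so x ≤ y and verify: 16² + 21² = 256 + 441 = 697 = n. ✓

n = 697 = 16² + 21² (one valid representation with x ≤ y).


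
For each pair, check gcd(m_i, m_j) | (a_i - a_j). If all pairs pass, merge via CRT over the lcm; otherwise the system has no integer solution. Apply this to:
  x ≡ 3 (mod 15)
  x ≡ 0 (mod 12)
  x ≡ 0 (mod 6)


Moduli 15, 12, 6 are not pairwise coprime, so CRT works modulo lcm(m_i) when all pairwise compatibility conditions hold.
Pairwise compatibility: gcd(m_i, m_j) must divide a_i - a_j for every pair.
Merge one congruence at a time:
  Start: x ≡ 3 (mod 15).
  Combine with x ≡ 0 (mod 12): gcd(15, 12) = 3; 0 - 3 = -3, which IS divisible by 3, so compatible.
    Write x = 3 + 15·t and substitute into x ≡ 0 (mod 12): 15·t ≡ 0 − 3 = -3 (mod 12).
    Divide the congruence (and modulus) by g = 3: 5·t ≡ -1 (mod 4).
    Reduce coefficients mod 4: 1·t ≡ 3 (mod 4).
    So t ≡ 3 (mod 4).
    Then x = 3 + 15·3 = 48, valid modulo lcm(15, 12) = 60: x ≡ 48 (mod 60).
  Combine with x ≡ 0 (mod 6): gcd(60, 6) = 6; 0 - 48 = -48, which IS divisible by 6, so compatible.
    Write x = 48 + 60·t and substitute into x ≡ 0 (mod 6): 60·t ≡ 0 − 48 = -48 (mod 6).
    Divide the congruence (and modulus) by g = 6: 10·t ≡ -8 (mod 1).
    Modulo 1 every t works; take t = 0.
    Then x = 48 + 60·0 = 48, valid modulo lcm(60, 6) = 60: x ≡ 48 (mod 60).
Verify: 48 mod 15 = 3, 48 mod 12 = 0, 48 mod 6 = 0.

x ≡ 48 (mod 60).


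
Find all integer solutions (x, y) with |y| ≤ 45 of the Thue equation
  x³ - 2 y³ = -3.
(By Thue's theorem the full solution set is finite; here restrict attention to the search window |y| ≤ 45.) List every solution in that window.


The equation is x³ - 2y³ = -3. For fixed y, x³ = 2·y³ − 3, so a solution requires the RHS to be a perfect cube.
Strategy: iterate y from -45 to 45, compute RHS = 2·y³ − 3, and check whether it is a (positive or negative) perfect cube.
Check small values of y:
  y = 0: RHS = -3 is not a perfect cube.
  y = 1: RHS = -1 = (-1)³ ⇒ x = -1 works.
  y = -1: RHS = -5 is not a perfect cube.
  y = 2: RHS = 13 is not a perfect cube.
  y = -2: RHS = -19 is not a perfect cube.
  y = 3: RHS = 51 is not a perfect cube.
  y = -3: RHS = -57 is not a perfect cube.
Continuing, at y = 4: RHS = 125 = (5)³ ⇒ x = 5 works.
Searching the remaining y in |y| ≤ 45 finds no further solutions.
Collected solutions: (-1, 1), (5, 4).

Solutions (with |y| ≤ 45): (-1, 1), (5, 4).


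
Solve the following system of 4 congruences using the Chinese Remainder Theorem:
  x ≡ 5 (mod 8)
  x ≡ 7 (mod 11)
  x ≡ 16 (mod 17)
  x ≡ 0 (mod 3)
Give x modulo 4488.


Product of moduli M = 8 · 11 · 17 · 3 = 4488.
Merge one congruence at a time:
  Start: x ≡ 5 (mod 8).
  Combine with x ≡ 7 (mod 11); new modulus lcm = 88.
    Write x = 5 + 8·t and substitute into x ≡ 7 (mod 11): 8·t ≡ 7 − 5 = 2 (mod 11).
    The inverse of 8 mod 11 is 7 (since 8·7 = 56 = 5·11 + 1), so t ≡ 7·2 = 14 ≡ 3 (mod 11).
    Then x = 5 + 8·3 = 29, valid modulo lcm(8, 11) = 88: x ≡ 29 (mod 88).
  Combine with x ≡ 16 (mod 17); new modulus lcm = 1496.
    Write x = 29 + 88·t and substitute into x ≡ 16 (mod 17): 88·t ≡ 16 − 29 = -13 (mod 17).
    Reduce coefficients mod 17: 3·t ≡ 4 (mod 17).
    The inverse of 3 mod 17 is 6 (since 3·6 = 18 = 1·17 + 1), so t ≡ 6·4 = 24 ≡ 7 (mod 17).
    Then x = 29 + 88·7 = 645, valid modulo lcm(88, 17) = 1496: x ≡ 645 (mod 1496).
  Combine with x ≡ 0 (mod 3); new modulus lcm = 4488.
    Write x = 645 + 1496·t and substitute into x ≡ 0 (mod 3): 1496·t ≡ 0 − 645 = -645 (mod 3).
    Reduce coefficients mod 3: 2·t ≡ 0 (mod 3).
    The inverse of 2 mod 3 is 2 (since 2·2 = 4 = 1·3 + 1), so t ≡ 2·0 = 0 ≡ 0 (mod 3).
    Then x = 645 + 1496·0 = 645, valid modulo lcm(1496, 3) = 4488: x ≡ 645 (mod 4488).
Verify against each original: 645 mod 8 = 5, 645 mod 11 = 7, 645 mod 17 = 16, 645 mod 3 = 0.

x ≡ 645 (mod 4488).


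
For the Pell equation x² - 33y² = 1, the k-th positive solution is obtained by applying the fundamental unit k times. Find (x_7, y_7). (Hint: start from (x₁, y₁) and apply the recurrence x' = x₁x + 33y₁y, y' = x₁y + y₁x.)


Step 1: Find the fundamental solution (x₁, y₁) of x² - 33y² = 1.
  Expand √33 as a continued fraction. a₀ = ⌊√33⌋ = 5; iterate m_{k+1} = d_k·a_k − m_k, d_{k+1} = (33 − m_{k+1}²)/d_k, a_{k+1} = ⌊(a₀ + m_{k+1})/d_{k+1}⌋ (starting m₀ = 0, d₀ = 1), with convergents p_k = a_k·p_{k-1} + p_{k-2}, q_k = a_k·q_{k-1} + q_{k-2} (p₋₁ = 1, q₋₁ = 0):
  k = 0: a₀ = 5; p₀/q₀ = 5/1; p₀² − 33·q₀² = 25 − 33 = -8.
  k = 1: m = 5, d = 8, a = ⌊(5 + 5)/8⌋ = 1; p/q = (1·5 + 1)/(1·1 + 0) = 6/1; p² − 33·q² = 36 − 33 = 3.
  k = 2: m = 3, d = 3, a = ⌊(5 + 3)/3⌋ = 2; p/q = (2·6 + 5)/(2·1 + 1) = 17/3; p² − 33·q² = 289 − 297 = -8.
  k = 3: m = 3, d = 8, a = ⌊(5 + 3)/8⌋ = 1; p/q = (1·17 + 6)/(1·3 + 1) = 23/4; p² − 33·q² = 529 − 528 = 1.
  The first convergent with p² − 33·q² = 1 gives the fundamental solution (x₁, y₁) = (23, 4).
Step 2: Apply the recurrence (x_{n+1}, y_{n+1}) = (x₁x_n + 33y₁y_n, x₁y_n + y₁x_n) repeatedly.
  From (x_1, y_1) = (23, 4): x_2 = 23·23 + 33·4·4 = 1057; y_2 = 23·4 + 4·23 = 184.
  From (x_2, y_2) = (1057, 184): x_3 = 23·1057 + 33·4·184 = 48599; y_3 = 23·184 + 4·1057 = 8460.
  From (x_3, y_3) = (48599, 8460): x_4 = 23·48599 + 33·4·8460 = 2234497; y_4 = 23·8460 + 4·48599 = 388976.
  From (x_4, y_4) = (2234497, 388976): x_5 = 23·2234497 + 33·4·388976 = 102738263; y_5 = 23·388976 + 4·2234497 = 17884436.
  From (x_5, y_5) = (102738263, 17884436): x_6 = 23·102738263 + 33·4·17884436 = 4723725601; y_6 = 23·17884436 + 4·102738263 = 822295080.
  From (x_6, y_6) = (4723725601, 822295080): x_7 = 23·4723725601 + 33·4·822295080 = 217188639383; y_7 = 23·822295080 + 4·4723725601 = 37807689244.
Step 3: Verify x_7² - 33·y_7² = 47170905077038818620689 - 47170905077038818620688 = 1 (should be 1). ✓

(x_1, y_1) = (23, 4); (x_7, y_7) = (217188639383, 37807689244).


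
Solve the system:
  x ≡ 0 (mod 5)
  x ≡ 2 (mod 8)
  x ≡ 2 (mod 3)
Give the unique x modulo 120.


Moduli 5, 8, 3 are pairwise coprime; by CRT there is a unique solution modulo M = 5 · 8 · 3 = 120.
Solve pairwise, accumulating the modulus:
  Start with x ≡ 0 (mod 5).
  Combine with x ≡ 2 (mod 8): since gcd(5, 8) = 1, we get a unique residue mod 40.
    Write x = 0 + 5·t and substitute into x ≡ 2 (mod 8): 5·t ≡ 2 − 0 = 2 (mod 8).
    The inverse of 5 mod 8 is 5 (since 5·5 = 25 = 3·8 + 1), so t ≡ 5·2 = 10 ≡ 2 (mod 8).
    Then x = 0 + 5·2 = 10, valid modulo lcm(5, 8) = 40: x ≡ 10 (mod 40).
  Combine with x ≡ 2 (mod 3): since gcd(40, 3) = 1, we get a unique residue mod 120.
    Write x = 10 + 40·t and substitute into x ≡ 2 (mod 3): 40·t ≡ 2 − 10 = -8 (mod 3).
    Reduce coefficients mod 3: 1·t ≡ 1 (mod 3).
    So t ≡ 1 (mod 3).
    Then x = 10 + 40·1 = 50, valid modulo lcm(40, 3) = 120: x ≡ 50 (mod 120).
Verify: 50 mod 5 = 0 ✓, 50 mod 8 = 2 ✓, 50 mod 3 = 2 ✓.

x ≡ 50 (mod 120).


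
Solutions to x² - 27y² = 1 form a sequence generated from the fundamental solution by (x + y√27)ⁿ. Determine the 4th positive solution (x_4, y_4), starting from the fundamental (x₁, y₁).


Step 1: Find the fundamental solution (x₁, y₁) of x² - 27y² = 1.
  Expand √27 as a continued fraction. a₀ = ⌊√27⌋ = 5; iterate m_{k+1} = d_k·a_k − m_k, d_{k+1} = (27 − m_{k+1}²)/d_k, a_{k+1} = ⌊(a₀ + m_{k+1})/d_{k+1}⌋ (starting m₀ = 0, d₀ = 1), with convergents p_k = a_k·p_{k-1} + p_{k-2}, q_k = a_k·q_{k-1} + q_{k-2} (p₋₁ = 1, q₋₁ = 0):
  k = 0: a₀ = 5; p₀/q₀ = 5/1; p₀² − 27·q₀² = 25 − 27 = -2.
  k = 1: m = 5, d = 2, a = ⌊(5 + 5)/2⌋ = 5; p/q = (5·5 + 1)/(5·1 + 0) = 26/5; p² − 27·q² = 676 − 675 = 1.
  The first convergent with p² − 27·q² = 1 gives the fundamental solution (x₁, y₁) = (26, 5).
Step 2: Apply the recurrence (x_{n+1}, y_{n+1}) = (x₁x_n + 27y₁y_n, x₁y_n + y₁x_n) repeatedly.
  From (x_1, y_1) = (26, 5): x_2 = 26·26 + 27·5·5 = 1351; y_2 = 26·5 + 5·26 = 260.
  From (x_2, y_2) = (1351, 260): x_3 = 26·1351 + 27·5·260 = 70226; y_3 = 26·260 + 5·1351 = 13515.
  From (x_3, y_3) = (70226, 13515): x_4 = 26·70226 + 27·5·13515 = 3650401; y_4 = 26·13515 + 5·70226 = 702520.
Step 3: Verify x_4² - 27·y_4² = 13325427460801 - 13325427460800 = 1 (should be 1). ✓

(x_1, y_1) = (26, 5); (x_4, y_4) = (3650401, 702520).


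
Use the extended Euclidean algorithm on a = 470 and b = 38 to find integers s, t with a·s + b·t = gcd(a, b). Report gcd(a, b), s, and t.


Euclidean algorithm on (470, 38) — divide until remainder is 0:
  470 = 12 · 38 + 14
  38 = 2 · 14 + 10
  14 = 1 · 10 + 4
  10 = 2 · 4 + 2
  4 = 2 · 2 + 0
gcd(470, 38) = 2.
Track Bezout coefficients alongside the remainders: start with r₀ = 470 = a·1 + b·0 (s = 1, t = 0) and r₁ = 38 = a·0 + b·1 (s = 0, t = 1); each new remainder r_{k+1} = r_{k-1} − q_k·r_k inherits s_{k+1} = s_{k-1} − q_k·s_k, t_{k+1} = t_{k-1} − q_k·t_k, so r_k = a·s_k + b·t_k at every step:
  q = 12: r = 14, s = 1 − 12·0 = 1, t = 0 − 12·1 = -12  (check: 470·1 + 38·(-12) = 14)
  q = 2: r = 10, s = 0 − 2·1 = -2, t = 1 − 2·(-12) = 25  (check: 470·(-2) + 38·25 = 10)
  q = 1: r = 4, s = 1 − 1·(-2) = 3, t = -12 − 1·25 = -37  (check: 470·3 + 38·(-37) = 4)
  q = 2: r = 2, s = -2 − 2·3 = -8, t = 25 − 2·(-37) = 99  (check: 470·(-8) + 38·99 = 2)
The row with r = 2 (the gcd) gives the Bezout coefficients s = -8, t = 99.
Result: 470 · (-8) + 38 · (99) = 2.

gcd(470, 38) = 2; s = -8, t = 99 (check: 470·(-8) + 38·99 = 2).


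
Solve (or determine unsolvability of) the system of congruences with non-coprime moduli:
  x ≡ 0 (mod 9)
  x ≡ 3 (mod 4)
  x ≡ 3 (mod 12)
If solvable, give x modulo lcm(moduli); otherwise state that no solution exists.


Moduli 9, 4, 12 are not pairwise coprime, so CRT works modulo lcm(m_i) when all pairwise compatibility conditions hold.
Pairwise compatibility: gcd(m_i, m_j) must divide a_i - a_j for every pair.
Merge one congruence at a time:
  Start: x ≡ 0 (mod 9).
  Combine with x ≡ 3 (mod 4): gcd(9, 4) = 1; 3 - 0 = 3, which IS divisible by 1, so compatible.
    Write x = 0 + 9·t and substitute into x ≡ 3 (mod 4): 9·t ≡ 3 − 0 = 3 (mod 4).
    Reduce coefficients mod 4: 1·t ≡ 3 (mod 4).
    So t ≡ 3 (mod 4).
    Then x = 0 + 9·3 = 27, valid modulo lcm(9, 4) = 36: x ≡ 27 (mod 36).
  Combine with x ≡ 3 (mod 12): gcd(36, 12) = 12; 3 - 27 = -24, which IS divisible by 12, so compatible.
    Write x = 27 + 36·t and substitute into x ≡ 3 (mod 12): 36·t ≡ 3 − 27 = -24 (mod 12).
    Divide the congruence (and modulus) by g = 12: 3·t ≡ -2 (mod 1).
    Modulo 1 every t works; take t = 0.
    Then x = 27 + 36·0 = 27, valid modulo lcm(36, 12) = 36: x ≡ 27 (mod 36).
Verify: 27 mod 9 = 0, 27 mod 4 = 3, 27 mod 12 = 3.

x ≡ 27 (mod 36).


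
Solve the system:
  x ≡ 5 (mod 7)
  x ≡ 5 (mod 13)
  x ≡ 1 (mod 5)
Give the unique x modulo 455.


Moduli 7, 13, 5 are pairwise coprime; by CRT there is a unique solution modulo M = 7 · 13 · 5 = 455.
Solve pairwise, accumulating the modulus:
  Start with x ≡ 5 (mod 7).
  Combine with x ≡ 5 (mod 13): since gcd(7, 13) = 1, we get a unique residue mod 91.
    Write x = 5 + 7·t and substitute into x ≡ 5 (mod 13): 7·t ≡ 5 − 5 = 0 (mod 13).
    The inverse of 7 mod 13 is 2 (since 7·2 = 14 = 1·13 + 1), so t ≡ 2·0 = 0 ≡ 0 (mod 13).
    Then x = 5 + 7·0 = 5, valid modulo lcm(7, 13) = 91: x ≡ 5 (mod 91).
  Combine with x ≡ 1 (mod 5): since gcd(91, 5) = 1, we get a unique residue mod 455.
    Write x = 5 + 91·t and substitute into x ≡ 1 (mod 5): 91·t ≡ 1 − 5 = -4 (mod 5).
    Reduce coefficients mod 5: 1·t ≡ 1 (mod 5).
    So t ≡ 1 (mod 5).
    Then x = 5 + 91·1 = 96, valid modulo lcm(91, 5) = 455: x ≡ 96 (mod 455).
Verify: 96 mod 7 = 5 ✓, 96 mod 13 = 5 ✓, 96 mod 5 = 1 ✓.

x ≡ 96 (mod 455).


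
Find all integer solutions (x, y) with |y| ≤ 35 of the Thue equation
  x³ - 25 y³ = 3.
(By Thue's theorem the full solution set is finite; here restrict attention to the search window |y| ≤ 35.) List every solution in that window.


The equation is x³ - 25y³ = 3. For fixed y, x³ = 25·y³ + 3, so a solution requires the RHS to be a perfect cube.
Strategy: iterate y from -35 to 35, compute RHS = 25·y³ + 3, and check whether it is a (positive or negative) perfect cube.
Check small values of y:
  y = 0: RHS = 3 is not a perfect cube.
  y = 1: RHS = 28 is not a perfect cube.
  y = -1: RHS = -22 is not a perfect cube.
  y = 2: RHS = 203 is not a perfect cube.
  y = -2: RHS = -197 is not a perfect cube.
  y = 3: RHS = 678 is not a perfect cube.
  y = -3: RHS = -672 is not a perfect cube.
Continuing the search up to |y| = 35 finds no solutions either.
No (x, y) in the scanned range satisfies the equation.

No integer solutions with |y| ≤ 35.


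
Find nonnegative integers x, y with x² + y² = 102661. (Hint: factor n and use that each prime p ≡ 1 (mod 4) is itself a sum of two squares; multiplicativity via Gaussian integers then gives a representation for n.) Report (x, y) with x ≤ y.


Step 1: Factor n = 102661 = 13 · 53 · 149.
Step 2: Check the mod-4 condition on each prime factor: 13 ≡ 1 (mod 4), exponent 1; 53 ≡ 1 (mod 4), exponent 1; 149 ≡ 1 (mod 4), exponent 1.
All primes ≡ 3 (mod 4) appear to even exponent (or don't appear), so by the two-squares theorem n IS expressible as a sum of two squares.
Step 3: Build a representation. Here n = 13 · 53 · 149 is a product of primes ≡ 1 (mod 4). Each prime p ≡ 1 (mod 4) is itself a sum of two squares; find a² by testing p − a² for a perfect square:
  13: 13 − 1² = 12, 13 − 2² = 9 = 3² ⇒ 13 = 2² + 3².
  53: 53 − 1² = 52, 53 − 2² = 49 = 7² ⇒ 53 = 2² + 7².
  149: 149 − 1² = 148, 149 − 2² = 145, 149 − 3² = 140, 149 − 4² = 133, 149 − 5² = 124, 149 − 6² = 113, 149 − 7² = 100 = 10² ⇒ 149 = 7² + 10².
  Combine using the Brahmagupta–Fibonacci identity (a² + b²)(c² + d²) = (ac − bd)² + (ad + bc)² = (ac + bd)² + (ad − bc)²:
  13 · 53 = 689: from (2² + 3²)(2² + 7²), take (2·2 − 3·7, 2·7 + 3·2) = (4 − 21, 14 + 6) = (-17, 20); dropping signs (only squares matter) gives (17, 20); check 17² + 20² = 289 + 400 = 689 ✓.
  689 · 149 = 102661: from (17² + 20²)(7² + 10²), take (17·7 − 20·10, 17·10 + 20·7) = (119 − 200, 170 + 140) = (-81, 310); dropping signs (only squares matter) gives (81, 310); check 81² + 310² = 6561 + 96100 = 102661 ✓.
Step 4: Order so x ≤ y and verify: 81² + 310² = 6561 + 96100 = 102661 = n. ✓

n = 102661 = 81² + 310² (one valid representation with x ≤ y).


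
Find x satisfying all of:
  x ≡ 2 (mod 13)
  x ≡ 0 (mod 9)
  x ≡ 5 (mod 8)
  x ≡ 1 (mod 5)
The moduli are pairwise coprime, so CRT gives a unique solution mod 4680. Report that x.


Product of moduli M = 13 · 9 · 8 · 5 = 4680.
Merge one congruence at a time:
  Start: x ≡ 2 (mod 13).
  Combine with x ≡ 0 (mod 9); new modulus lcm = 117.
    Write x = 2 + 13·t and substitute into x ≡ 0 (mod 9): 13·t ≡ 0 − 2 = -2 (mod 9).
    Reduce coefficients mod 9: 4·t ≡ 7 (mod 9).
    The inverse of 4 mod 9 is 7 (since 4·7 = 28 = 3·9 + 1), so t ≡ 7·7 = 49 ≡ 4 (mod 9).
    Then x = 2 + 13·4 = 54, valid modulo lcm(13, 9) = 117: x ≡ 54 (mod 117).
  Combine with x ≡ 5 (mod 8); new modulus lcm = 936.
    Write x = 54 + 117·t and substitute into x ≡ 5 (mod 8): 117·t ≡ 5 − 54 = -49 (mod 8).
    Reduce coefficients mod 8: 5·t ≡ 7 (mod 8).
    The inverse of 5 mod 8 is 5 (since 5·5 = 25 = 3·8 + 1), so t ≡ 5·7 = 35 ≡ 3 (mod 8).
    Then x = 54 + 117·3 = 405, valid modulo lcm(117, 8) = 936: x ≡ 405 (mod 936).
  Combine with x ≡ 1 (mod 5); new modulus lcm = 4680.
    Write x = 405 + 936·t and substitute into x ≡ 1 (mod 5): 936·t ≡ 1 − 405 = -404 (mod 5).
    Reduce coefficients mod 5: 1·t ≡ 1 (mod 5).
    So t ≡ 1 (mod 5).
    Then x = 405 + 936·1 = 1341, valid modulo lcm(936, 5) = 4680: x ≡ 1341 (mod 4680).
Verify against each original: 1341 mod 13 = 2, 1341 mod 9 = 0, 1341 mod 8 = 5, 1341 mod 5 = 1.

x ≡ 1341 (mod 4680).


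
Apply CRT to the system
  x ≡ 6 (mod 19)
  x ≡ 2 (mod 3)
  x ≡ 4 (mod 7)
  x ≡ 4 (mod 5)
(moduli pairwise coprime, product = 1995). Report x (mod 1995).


Product of moduli M = 19 · 3 · 7 · 5 = 1995.
Merge one congruence at a time:
  Start: x ≡ 6 (mod 19).
  Combine with x ≡ 2 (mod 3); new modulus lcm = 57.
    Write x = 6 + 19·t and substitute into x ≡ 2 (mod 3): 19·t ≡ 2 − 6 = -4 (mod 3).
    Reduce coefficients mod 3: 1·t ≡ 2 (mod 3).
    So t ≡ 2 (mod 3).
    Then x = 6 + 19·2 = 44, valid modulo lcm(19, 3) = 57: x ≡ 44 (mod 57).
  Combine with x ≡ 4 (mod 7); new modulus lcm = 399.
    Write x = 44 + 57·t and substitute into x ≡ 4 (mod 7): 57·t ≡ 4 − 44 = -40 (mod 7).
    Reduce coefficients mod 7: 1·t ≡ 2 (mod 7).
    So t ≡ 2 (mod 7).
    Then x = 44 + 57·2 = 158, valid modulo lcm(57, 7) = 399: x ≡ 158 (mod 399).
  Combine with x ≡ 4 (mod 5); new modulus lcm = 1995.
    Write x = 158 + 399·t and substitute into x ≡ 4 (mod 5): 399·t ≡ 4 − 158 = -154 (mod 5).
    Reduce coefficients mod 5: 4·t ≡ 1 (mod 5).
    The inverse of 4 mod 5 is 4 (since 4·4 = 16 = 3·5 + 1), so t ≡ 4·1 = 4 ≡ 4 (mod 5).
    Then x = 158 + 399·4 = 1754, valid modulo lcm(399, 5) = 1995: x ≡ 1754 (mod 1995).
Verify against each original: 1754 mod 19 = 6, 1754 mod 3 = 2, 1754 mod 7 = 4, 1754 mod 5 = 4.

x ≡ 1754 (mod 1995).


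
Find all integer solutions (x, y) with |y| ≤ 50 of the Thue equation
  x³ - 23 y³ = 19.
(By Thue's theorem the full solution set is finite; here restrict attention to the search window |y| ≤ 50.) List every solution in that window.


The equation is x³ - 23y³ = 19. For fixed y, x³ = 23·y³ + 19, so a solution requires the RHS to be a perfect cube.
Strategy: iterate y from -50 to 50, compute RHS = 23·y³ + 19, and check whether it is a (positive or negative) perfect cube.
Check small values of y:
  y = 0: RHS = 19 is not a perfect cube.
  y = 1: RHS = 42 is not a perfect cube.
  y = -1: RHS = -4 is not a perfect cube.
  y = 2: RHS = 203 is not a perfect cube.
  y = -2: RHS = -165 is not a perfect cube.
  y = 3: RHS = 640 is not a perfect cube.
  y = -3: RHS = -602 is not a perfect cube.
Continuing the search up to |y| = 50 finds no solutions either.
No (x, y) in the scanned range satisfies the equation.

No integer solutions with |y| ≤ 50.


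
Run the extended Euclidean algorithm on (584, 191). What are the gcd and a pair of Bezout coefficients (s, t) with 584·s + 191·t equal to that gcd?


Euclidean algorithm on (584, 191) — divide until remainder is 0:
  584 = 3 · 191 + 11
  191 = 17 · 11 + 4
  11 = 2 · 4 + 3
  4 = 1 · 3 + 1
  3 = 3 · 1 + 0
gcd(584, 191) = 1.
Track Bezout coefficients alongside the remainders: start with r₀ = 584 = a·1 + b·0 (s = 1, t = 0) and r₁ = 191 = a·0 + b·1 (s = 0, t = 1); each new remainder r_{k+1} = r_{k-1} − q_k·r_k inherits s_{k+1} = s_{k-1} − q_k·s_k, t_{k+1} = t_{k-1} − q_k·t_k, so r_k = a·s_k + b·t_k at every step:
  q = 3: r = 11, s = 1 − 3·0 = 1, t = 0 − 3·1 = -3  (check: 584·1 + 191·(-3) = 11)
  q = 17: r = 4, s = 0 − 17·1 = -17, t = 1 − 17·(-3) = 52  (check: 584·(-17) + 191·52 = 4)
  q = 2: r = 3, s = 1 − 2·(-17) = 35, t = -3 − 2·52 = -107  (check: 584·35 + 191·(-107) = 3)
  q = 1: r = 1, s = -17 − 1·35 = -52, t = 52 − 1·(-107) = 159  (check: 584·(-52) + 191·159 = 1)
The row with r = 1 (the gcd) gives the Bezout coefficients s = -52, t = 159.
Result: 584 · (-52) + 191 · (159) = 1.

gcd(584, 191) = 1; s = -52, t = 159 (check: 584·(-52) + 191·159 = 1).


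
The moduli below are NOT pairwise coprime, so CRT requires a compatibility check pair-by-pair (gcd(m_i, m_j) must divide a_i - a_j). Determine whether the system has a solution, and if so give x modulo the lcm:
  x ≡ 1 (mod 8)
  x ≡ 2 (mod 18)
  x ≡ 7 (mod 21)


Moduli 8, 18, 21 are not pairwise coprime, so CRT works modulo lcm(m_i) when all pairwise compatibility conditions hold.
Pairwise compatibility: gcd(m_i, m_j) must divide a_i - a_j for every pair.
Merge one congruence at a time:
  Start: x ≡ 1 (mod 8).
  Combine with x ≡ 2 (mod 18): gcd(8, 18) = 2, and 2 - 1 = 1 is NOT divisible by 2.
    ⇒ system is inconsistent (no integer solution).

No solution (the system is inconsistent).


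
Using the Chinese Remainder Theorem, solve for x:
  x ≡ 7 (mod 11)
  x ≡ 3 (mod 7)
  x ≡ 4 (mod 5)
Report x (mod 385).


Moduli 11, 7, 5 are pairwise coprime; by CRT there is a unique solution modulo M = 11 · 7 · 5 = 385.
Solve pairwise, accumulating the modulus:
  Start with x ≡ 7 (mod 11).
  Combine with x ≡ 3 (mod 7): since gcd(11, 7) = 1, we get a unique residue mod 77.
    Write x = 7 + 11·t and substitute into x ≡ 3 (mod 7): 11·t ≡ 3 − 7 = -4 (mod 7).
    Reduce coefficients mod 7: 4·t ≡ 3 (mod 7).
    The inverse of 4 mod 7 is 2 (since 4·2 = 8 = 1·7 + 1), so t ≡ 2·3 = 6 ≡ 6 (mod 7).
    Then x = 7 + 11·6 = 73, valid modulo lcm(11, 7) = 77: x ≡ 73 (mod 77).
  Combine with x ≡ 4 (mod 5): since gcd(77, 5) = 1, we get a unique residue mod 385.
    Write x = 73 + 77·t and substitute into x ≡ 4 (mod 5): 77·t ≡ 4 − 73 = -69 (mod 5).
    Reduce coefficients mod 5: 2·t ≡ 1 (mod 5).
    The inverse of 2 mod 5 is 3 (since 2·3 = 6 = 1·5 + 1), so t ≡ 3·1 = 3 ≡ 3 (mod 5).
    Then x = 73 + 77·3 = 304, valid modulo lcm(77, 5) = 385: x ≡ 304 (mod 385).
Verify: 304 mod 11 = 7 ✓, 304 mod 7 = 3 ✓, 304 mod 5 = 4 ✓.

x ≡ 304 (mod 385).


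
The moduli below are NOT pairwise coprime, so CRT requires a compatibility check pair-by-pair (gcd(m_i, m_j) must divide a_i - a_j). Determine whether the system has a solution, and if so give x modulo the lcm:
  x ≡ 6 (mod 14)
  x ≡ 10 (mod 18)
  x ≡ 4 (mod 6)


Moduli 14, 18, 6 are not pairwise coprime, so CRT works modulo lcm(m_i) when all pairwise compatibility conditions hold.
Pairwise compatibility: gcd(m_i, m_j) must divide a_i - a_j for every pair.
Merge one congruence at a time:
  Start: x ≡ 6 (mod 14).
  Combine with x ≡ 10 (mod 18): gcd(14, 18) = 2; 10 - 6 = 4, which IS divisible by 2, so compatible.
    Write x = 6 + 14·t and substitute into x ≡ 10 (mod 18): 14·t ≡ 10 − 6 = 4 (mod 18).
    Divide the congruence (and modulus) by g = 2: 7·t ≡ 2 (mod 9).
    The inverse of 7 mod 9 is 4 (since 7·4 = 28 = 3·9 + 1), so t ≡ 4·2 = 8 ≡ 8 (mod 9).
    Then x = 6 + 14·8 = 118, valid modulo lcm(14, 18) = 126: x ≡ 118 (mod 126).
  Combine with x ≡ 4 (mod 6): gcd(126, 6) = 6; 4 - 118 = -114, which IS divisible by 6, so compatible.
    Write x = 118 + 126·t and substitute into x ≡ 4 (mod 6): 126·t ≡ 4 − 118 = -114 (mod 6).
    Divide the congruence (and modulus) by g = 6: 21·t ≡ -19 (mod 1).
    Modulo 1 every t works; take t = 0.
    Then x = 118 + 126·0 = 118, valid modulo lcm(126, 6) = 126: x ≡ 118 (mod 126).
Verify: 118 mod 14 = 6, 118 mod 18 = 10, 118 mod 6 = 4.

x ≡ 118 (mod 126).


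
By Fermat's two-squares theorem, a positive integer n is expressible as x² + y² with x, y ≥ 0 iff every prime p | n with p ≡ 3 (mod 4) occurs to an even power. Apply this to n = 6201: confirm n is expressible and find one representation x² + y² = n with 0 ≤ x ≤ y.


Step 1: Factor n = 6201 = 3^2 · 13 · 53.
Step 2: Check the mod-4 condition on each prime factor: 3 ≡ 3 (mod 4), exponent 2 (must be even); 13 ≡ 1 (mod 4), exponent 1; 53 ≡ 1 (mod 4), exponent 1.
All primes ≡ 3 (mod 4) appear to even exponent (or don't appear), so by the two-squares theorem n IS expressible as a sum of two squares.
Step 3: Build a representation. Group n = k² · m with k = 3 and m = 13 · 53 = 689 (a product of primes ≡ 1 (mod 4)); a representation of m scales to one of n via (k·x)² + (k·y)² = k²(x² + y²). Each prime p ≡ 1 (mod 4) is itself a sum of two squares; find a² by testing p − a² for a perfect square:
  13: 13 − 1² = 12, 13 − 2² = 9 = 3² ⇒ 13 = 2² + 3².
  53: 53 − 1² = 52, 53 − 2² = 49 = 7² ⇒ 53 = 2² + 7².
  Combine using the Brahmagupta–Fibonacci identity (a² + b²)(c² + d²) = (ac − bd)² + (ad + bc)² = (ac + bd)² + (ad − bc)²:
  13 · 53 = 689: from (2² + 3²)(2² + 7²), take (2·2 − 3·7, 2·7 + 3·2) = (4 − 21, 14 + 6) = (-17, 20); dropping signs (only squares matter) gives (17, 20); check 17² + 20² = 289 + 400 = 689 ✓.
  Scale by k = 3: (3·17, 3·20) = (51, 60).
Step 4: Order so x ≤ y and verify: 51² + 60² = 2601 + 3600 = 6201 = n. ✓

n = 6201 = 51² + 60² (one valid representation with x ≤ y).


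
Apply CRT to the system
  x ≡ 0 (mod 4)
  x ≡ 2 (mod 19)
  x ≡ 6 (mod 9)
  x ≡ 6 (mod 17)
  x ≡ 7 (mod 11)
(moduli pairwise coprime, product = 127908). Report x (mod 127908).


Product of moduli M = 4 · 19 · 9 · 17 · 11 = 127908.
Merge one congruence at a time:
  Start: x ≡ 0 (mod 4).
  Combine with x ≡ 2 (mod 19); new modulus lcm = 76.
    Write x = 0 + 4·t and substitute into x ≡ 2 (mod 19): 4·t ≡ 2 − 0 = 2 (mod 19).
    The inverse of 4 mod 19 is 5 (since 4·5 = 20 = 1·19 + 1), so t ≡ 5·2 = 10 ≡ 10 (mod 19).
    Then x = 0 + 4·10 = 40, valid modulo lcm(4, 19) = 76: x ≡ 40 (mod 76).
  Combine with x ≡ 6 (mod 9); new modulus lcm = 684.
    Write x = 40 + 76·t and substitute into x ≡ 6 (mod 9): 76·t ≡ 6 − 40 = -34 (mod 9).
    Reduce coefficients mod 9: 4·t ≡ 2 (mod 9).
    The inverse of 4 mod 9 is 7 (since 4·7 = 28 = 3·9 + 1), so t ≡ 7·2 = 14 ≡ 5 (mod 9).
    Then x = 40 + 76·5 = 420, valid modulo lcm(76, 9) = 684: x ≡ 420 (mod 684).
  Combine with x ≡ 6 (mod 17); new modulus lcm = 11628.
    Write x = 420 + 684·t and substitute into x ≡ 6 (mod 17): 684·t ≡ 6 − 420 = -414 (mod 17).
    Reduce coefficients mod 17: 4·t ≡ 11 (mod 17).
    The inverse of 4 mod 17 is 13 (since 4·13 = 52 = 3·17 + 1), so t ≡ 13·11 = 143 ≡ 7 (mod 17).
    Then x = 420 + 684·7 = 5208, valid modulo lcm(684, 17) = 11628: x ≡ 5208 (mod 11628).
  Combine with x ≡ 7 (mod 11); new modulus lcm = 127908.
    Write x = 5208 + 11628·t and substitute into x ≡ 7 (mod 11): 11628·t ≡ 7 − 5208 = -5201 (mod 11).
    Reduce coefficients mod 11: 1·t ≡ 2 (mod 11).
    So t ≡ 2 (mod 11).
    Then x = 5208 + 11628·2 = 28464, valid modulo lcm(11628, 11) = 127908: x ≡ 28464 (mod 127908).
Verify against each original: 28464 mod 4 = 0, 28464 mod 19 = 2, 28464 mod 9 = 6, 28464 mod 17 = 6, 28464 mod 11 = 7.

x ≡ 28464 (mod 127908).


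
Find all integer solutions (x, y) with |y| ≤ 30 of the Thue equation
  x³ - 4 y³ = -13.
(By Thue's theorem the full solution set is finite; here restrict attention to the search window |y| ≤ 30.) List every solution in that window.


The equation is x³ - 4y³ = -13. For fixed y, x³ = 4·y³ − 13, so a solution requires the RHS to be a perfect cube.
Strategy: iterate y from -30 to 30, compute RHS = 4·y³ − 13, and check whether it is a (positive or negative) perfect cube.
Check small values of y:
  y = 0: RHS = -13 is not a perfect cube.
  y = 1: RHS = -9 is not a perfect cube.
  y = -1: RHS = -17 is not a perfect cube.
  y = 2: RHS = 19 is not a perfect cube.
  y = -2: RHS = -45 is not a perfect cube.
  y = 3: RHS = 95 is not a perfect cube.
  y = -3: RHS = -121 is not a perfect cube.
Continuing the search up to |y| = 30 finds no solutions either.
No (x, y) in the scanned range satisfies the equation.

No integer solutions with |y| ≤ 30.


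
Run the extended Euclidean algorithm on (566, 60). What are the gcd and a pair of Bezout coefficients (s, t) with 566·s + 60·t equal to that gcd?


Euclidean algorithm on (566, 60) — divide until remainder is 0:
  566 = 9 · 60 + 26
  60 = 2 · 26 + 8
  26 = 3 · 8 + 2
  8 = 4 · 2 + 0
gcd(566, 60) = 2.
Track Bezout coefficients alongside the remainders: start with r₀ = 566 = a·1 + b·0 (s = 1, t = 0) and r₁ = 60 = a·0 + b·1 (s = 0, t = 1); each new remainder r_{k+1} = r_{k-1} − q_k·r_k inherits s_{k+1} = s_{k-1} − q_k·s_k, t_{k+1} = t_{k-1} − q_k·t_k, so r_k = a·s_k + b·t_k at every step:
  q = 9: r = 26, s = 1 − 9·0 = 1, t = 0 − 9·1 = -9  (check: 566·1 + 60·(-9) = 26)
  q = 2: r = 8, s = 0 − 2·1 = -2, t = 1 − 2·(-9) = 19  (check: 566·(-2) + 60·19 = 8)
  q = 3: r = 2, s = 1 − 3·(-2) = 7, t = -9 − 3·19 = -66  (check: 566·7 + 60·(-66) = 2)
The row with r = 2 (the gcd) gives the Bezout coefficients s = 7, t = -66.
Result: 566 · (7) + 60 · (-66) = 2.

gcd(566, 60) = 2; s = 7, t = -66 (check: 566·7 + 60·(-66) = 2).


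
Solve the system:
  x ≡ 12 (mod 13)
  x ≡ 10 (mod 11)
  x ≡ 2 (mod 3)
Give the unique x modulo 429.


Moduli 13, 11, 3 are pairwise coprime; by CRT there is a unique solution modulo M = 13 · 11 · 3 = 429.
Solve pairwise, accumulating the modulus:
  Start with x ≡ 12 (mod 13).
  Combine with x ≡ 10 (mod 11): since gcd(13, 11) = 1, we get a unique residue mod 143.
    Write x = 12 + 13·t and substitute into x ≡ 10 (mod 11): 13·t ≡ 10 − 12 = -2 (mod 11).
    Reduce coefficients mod 11: 2·t ≡ 9 (mod 11).
    The inverse of 2 mod 11 is 6 (since 2·6 = 12 = 1·11 + 1), so t ≡ 6·9 = 54 ≡ 10 (mod 11).
    Then x = 12 + 13·10 = 142, valid modulo lcm(13, 11) = 143: x ≡ 142 (mod 143).
  Combine with x ≡ 2 (mod 3): since gcd(143, 3) = 1, we get a unique residue mod 429.
    Write x = 142 + 143·t and substitute into x ≡ 2 (mod 3): 143·t ≡ 2 − 142 = -140 (mod 3).
    Reduce coefficients mod 3: 2·t ≡ 1 (mod 3).
    The inverse of 2 mod 3 is 2 (since 2·2 = 4 = 1·3 + 1), so t ≡ 2·1 = 2 ≡ 2 (mod 3).
    Then x = 142 + 143·2 = 428, valid modulo lcm(143, 3) = 429: x ≡ 428 (mod 429).
Verify: 428 mod 13 = 12 ✓, 428 mod 11 = 10 ✓, 428 mod 3 = 2 ✓.

x ≡ 428 (mod 429).


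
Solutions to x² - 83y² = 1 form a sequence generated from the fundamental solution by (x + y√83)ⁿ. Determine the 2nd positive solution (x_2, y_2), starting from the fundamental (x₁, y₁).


Step 1: Find the fundamental solution (x₁, y₁) of x² - 83y² = 1.
  Expand √83 as a continued fraction. a₀ = ⌊√83⌋ = 9; iterate m_{k+1} = d_k·a_k − m_k, d_{k+1} = (83 − m_{k+1}²)/d_k, a_{k+1} = ⌊(a₀ + m_{k+1})/d_{k+1}⌋ (starting m₀ = 0, d₀ = 1), with convergents p_k = a_k·p_{k-1} + p_{k-2}, q_k = a_k·q_{k-1} + q_{k-2} (p₋₁ = 1, q₋₁ = 0):
  k = 0: a₀ = 9; p₀/q₀ = 9/1; p₀² − 83·q₀² = 81 − 83 = -2.
  k = 1: m = 9, d = 2, a = ⌊(9 + 9)/2⌋ = 9; p/q = (9·9 + 1)/(9·1 + 0) = 82/9; p² − 83·q² = 6724 − 6723 = 1.
  The first convergent with p² − 83·q² = 1 gives the fundamental solution (x₁, y₁) = (82, 9).
Step 2: Apply the recurrence (x_{n+1}, y_{n+1}) = (x₁x_n + 83y₁y_n, x₁y_n + y₁x_n) repeatedly.
  From (x_1, y_1) = (82, 9): x_2 = 82·82 + 83·9·9 = 13447; y_2 = 82·9 + 9·82 = 1476.
Step 3: Verify x_2² - 83·y_2² = 180821809 - 180821808 = 1 (should be 1). ✓

(x_1, y_1) = (82, 9); (x_2, y_2) = (13447, 1476).


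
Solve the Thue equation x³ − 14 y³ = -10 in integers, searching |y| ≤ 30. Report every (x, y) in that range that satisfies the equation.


The equation is x³ - 14y³ = -10. For fixed y, x³ = 14·y³ − 10, so a solution requires the RHS to be a perfect cube.
Strategy: iterate y from -30 to 30, compute RHS = 14·y³ − 10, and check whether it is a (positive or negative) perfect cube.
Check small values of y:
  y = 0: RHS = -10 is not a perfect cube.
  y = 1: RHS = 4 is not a perfect cube.
  y = -1: RHS = -24 is not a perfect cube.
  y = 2: RHS = 102 is not a perfect cube.
  y = -2: RHS = -122 is not a perfect cube.
  y = 3: RHS = 368 is not a perfect cube.
  y = -3: RHS = -388 is not a perfect cube.
Continuing the search up to |y| = 30 finds no solutions either.
No (x, y) in the scanned range satisfies the equation.

No integer solutions with |y| ≤ 30.


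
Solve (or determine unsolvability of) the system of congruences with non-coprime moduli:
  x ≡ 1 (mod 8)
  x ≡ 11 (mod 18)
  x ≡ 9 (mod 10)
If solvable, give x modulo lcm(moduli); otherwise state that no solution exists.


Moduli 8, 18, 10 are not pairwise coprime, so CRT works modulo lcm(m_i) when all pairwise compatibility conditions hold.
Pairwise compatibility: gcd(m_i, m_j) must divide a_i - a_j for every pair.
Merge one congruence at a time:
  Start: x ≡ 1 (mod 8).
  Combine with x ≡ 11 (mod 18): gcd(8, 18) = 2; 11 - 1 = 10, which IS divisible by 2, so compatible.
    Write x = 1 + 8·t and substitute into x ≡ 11 (mod 18): 8·t ≡ 11 − 1 = 10 (mod 18).
    Divide the congruence (and modulus) by g = 2: 4·t ≡ 5 (mod 9).
    The inverse of 4 mod 9 is 7 (since 4·7 = 28 = 3·9 + 1), so t ≡ 7·5 = 35 ≡ 8 (mod 9).
    Then x = 1 + 8·8 = 65, valid modulo lcm(8, 18) = 72: x ≡ 65 (mod 72).
  Combine with x ≡ 9 (mod 10): gcd(72, 10) = 2; 9 - 65 = -56, which IS divisible by 2, so compatible.
    Write x = 65 + 72·t and substitute into x ≡ 9 (mod 10): 72·t ≡ 9 − 65 = -56 (mod 10).
    Divide the congruence (and modulus) by g = 2: 36·t ≡ -28 (mod 5).
    Reduce coefficients mod 5: 1·t ≡ 2 (mod 5).
    So t ≡ 2 (mod 5).
    Then x = 65 + 72·2 = 209, valid modulo lcm(72, 10) = 360: x ≡ 209 (mod 360).
Verify: 209 mod 8 = 1, 209 mod 18 = 11, 209 mod 10 = 9.

x ≡ 209 (mod 360).


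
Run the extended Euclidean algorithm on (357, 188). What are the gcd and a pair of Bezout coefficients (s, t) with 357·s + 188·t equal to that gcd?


Euclidean algorithm on (357, 188) — divide until remainder is 0:
  357 = 1 · 188 + 169
  188 = 1 · 169 + 19
  169 = 8 · 19 + 17
  19 = 1 · 17 + 2
  17 = 8 · 2 + 1
  2 = 2 · 1 + 0
gcd(357, 188) = 1.
Track Bezout coefficients alongside the remainders: start with r₀ = 357 = a·1 + b·0 (s = 1, t = 0) and r₁ = 188 = a·0 + b·1 (s = 0, t = 1); each new remainder r_{k+1} = r_{k-1} − q_k·r_k inherits s_{k+1} = s_{k-1} − q_k·s_k, t_{k+1} = t_{k-1} − q_k·t_k, so r_k = a·s_k + b·t_k at every step:
  q = 1: r = 169, s = 1 − 1·0 = 1, t = 0 − 1·1 = -1  (check: 357·1 + 188·(-1) = 169)
  q = 1: r = 19, s = 0 − 1·1 = -1, t = 1 − 1·(-1) = 2  (check: 357·(-1) + 188·2 = 19)
  q = 8: r = 17, s = 1 − 8·(-1) = 9, t = -1 − 8·2 = -17  (check: 357·9 + 188·(-17) = 17)
  q = 1: r = 2, s = -1 − 1·9 = -10, t = 2 − 1·(-17) = 19  (check: 357·(-10) + 188·19 = 2)
  q = 8: r = 1, s = 9 − 8·(-10) = 89, t = -17 − 8·19 = -169  (check: 357·89 + 188·(-169) = 1)
The row with r = 1 (the gcd) gives the Bezout coefficients s = 89, t = -169.
Result: 357 · (89) + 188 · (-169) = 1.

gcd(357, 188) = 1; s = 89, t = -169 (check: 357·89 + 188·(-169) = 1).


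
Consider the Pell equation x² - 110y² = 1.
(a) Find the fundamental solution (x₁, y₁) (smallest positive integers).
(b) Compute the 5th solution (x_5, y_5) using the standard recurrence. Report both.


Step 1: Find the fundamental solution (x₁, y₁) of x² - 110y² = 1.
  Expand √110 as a continued fraction. a₀ = ⌊√110⌋ = 10; iterate m_{k+1} = d_k·a_k − m_k, d_{k+1} = (110 − m_{k+1}²)/d_k, a_{k+1} = ⌊(a₀ + m_{k+1})/d_{k+1}⌋ (starting m₀ = 0, d₀ = 1), with convergents p_k = a_k·p_{k-1} + p_{k-2}, q_k = a_k·q_{k-1} + q_{k-2} (p₋₁ = 1, q₋₁ = 0):
  k = 0: a₀ = 10; p₀/q₀ = 10/1; p₀² − 110·q₀² = 100 − 110 = -10.
  k = 1: m = 10, d = 10, a = ⌊(10 + 10)/10⌋ = 2; p/q = (2·10 + 1)/(2·1 + 0) = 21/2; p² − 110·q² = 441 − 440 = 1.
  The first convergent with p² − 110·q² = 1 gives the fundamental solution (x₁, y₁) = (21, 2).
Step 2: Apply the recurrence (x_{n+1}, y_{n+1}) = (x₁x_n + 110y₁y_n, x₁y_n + y₁x_n) repeatedly.
  From (x_1, y_1) = (21, 2): x_2 = 21·21 + 110·2·2 = 881; y_2 = 21·2 + 2·21 = 84.
  From (x_2, y_2) = (881, 84): x_3 = 21·881 + 110·2·84 = 36981; y_3 = 21·84 + 2·881 = 3526.
  From (x_3, y_3) = (36981, 3526): x_4 = 21·36981 + 110·2·3526 = 1552321; y_4 = 21·3526 + 2·36981 = 148008.
  From (x_4, y_4) = (1552321, 148008): x_5 = 21·1552321 + 110·2·148008 = 65160501; y_5 = 21·148008 + 2·1552321 = 6212810.
Step 3: Verify x_5² - 110·y_5² = 4245890890571001 - 4245890890571000 = 1 (should be 1). ✓

(x_1, y_1) = (21, 2); (x_5, y_5) = (65160501, 6212810).
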